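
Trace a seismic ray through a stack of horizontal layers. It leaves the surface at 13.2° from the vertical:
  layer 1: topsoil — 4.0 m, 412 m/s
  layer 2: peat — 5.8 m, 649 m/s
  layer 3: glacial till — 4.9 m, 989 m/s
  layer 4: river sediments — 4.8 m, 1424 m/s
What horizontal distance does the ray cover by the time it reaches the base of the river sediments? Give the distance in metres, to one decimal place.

12.6 m

p = sin θ₁/V₁ = sin 13.2°/412 = 5.5425e-04 s/m is conserved through the stack.
Layer 1: θ = 13.20°; offset = 4.0·tan 13.20° = 0.938 m.
Layer 2: sin θ = p·649 = 0.3597 → θ = 21.08°; offset = 5.8·tan 21.08° = 2.236 m.
Layer 3: sin θ = p·989 = 0.5482 → θ = 33.24°; offset = 4.9·tan 33.24° = 3.211 m.
Layer 4: sin θ = p·1424 = 0.7893 → θ = 52.12°; offset = 4.8·tan 52.12° = 6.169 m.
Summing the layer offsets gives 12.555 m.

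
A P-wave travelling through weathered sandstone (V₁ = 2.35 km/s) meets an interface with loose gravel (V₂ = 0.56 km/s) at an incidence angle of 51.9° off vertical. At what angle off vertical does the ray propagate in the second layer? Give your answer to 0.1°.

sin θ₁/V₁ = sin θ₂/V₂ ⇒ sin θ₂ = 0.56·sin 51.9°/2.35 = 0.56·0.7869/2.35 = 0.1875.
θ₂ = arcsin 0.1875 = 10.81° from the normal.

10.8°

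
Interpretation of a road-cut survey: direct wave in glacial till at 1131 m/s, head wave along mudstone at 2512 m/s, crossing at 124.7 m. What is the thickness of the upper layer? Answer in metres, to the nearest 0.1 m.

38.4 m

h = (x_cross/2)·√((V₂−V₁)/(V₂+V₁)).
(V₂−V₁)/(V₂+V₁) = (2512−1131)/(2512+1131) = 0.3791; √ = 0.6157.
h = (124.7/2)·0.6157 = 38.39 m.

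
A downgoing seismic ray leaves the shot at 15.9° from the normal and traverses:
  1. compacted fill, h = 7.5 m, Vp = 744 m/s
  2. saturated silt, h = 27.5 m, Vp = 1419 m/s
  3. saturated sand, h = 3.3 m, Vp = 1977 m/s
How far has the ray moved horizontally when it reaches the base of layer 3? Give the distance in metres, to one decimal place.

22.5 m

Apply Snell's law at each interface; in layer i the horizontal offset is hᵢ·tan θᵢ.
Layer 1: θ = 15.90°; offset = 7.5·tan 15.90° = 2.136 m.
Layer 2: sin θ = 1419·sin 15.9°/744 = 0.5225, θ = 31.50°; offset = 27.5·tan 31.50° = 16.853 m.
Layer 3: sin θ = 1977·sin 15.9°/744 = 0.7280, θ = 46.72°; offset = 3.3·tan 46.72° = 3.504 m.
Σ offsets = 22.493 m.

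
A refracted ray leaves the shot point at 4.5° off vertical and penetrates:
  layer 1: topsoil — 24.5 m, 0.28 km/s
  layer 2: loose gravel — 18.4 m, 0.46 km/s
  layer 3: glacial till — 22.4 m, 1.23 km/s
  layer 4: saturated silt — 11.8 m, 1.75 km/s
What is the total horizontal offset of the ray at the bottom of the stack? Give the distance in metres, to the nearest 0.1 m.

19.2 m

Ray parameter p = sin 4.5° / 0.28 km/s = 2.8021e-01 s/km.
Layer 1: θ = 4.50°; offset = 24.5·tan 4.50° = 1.928 m.
Layer 2: sin θ = p·0.46 = 0.1289 → θ = 7.41°; offset = 18.4·tan 7.41° = 2.392 m.
Layer 3: sin θ = p·1.23 = 0.3447 → θ = 20.16°; offset = 22.4·tan 20.16° = 8.224 m.
Layer 4: sin θ = p·1.75 = 0.4904 → θ = 29.36°; offset = 11.8·tan 29.36° = 6.639 m.
Σ offsets = 19.184 m.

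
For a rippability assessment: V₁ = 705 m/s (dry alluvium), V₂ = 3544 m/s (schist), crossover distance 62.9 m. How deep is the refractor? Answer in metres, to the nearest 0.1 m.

x_cross = 2h·√((V₂+V₁)/(V₂−V₁)) → h = x_cross / (2·√((V₂+V₁)/(V₂−V₁))).
√((V₂+V₁)/(V₂−V₁)) = √((3544+705)/(3544−705)) = 1.2234.
h = 62.9 / (2·1.2234) = 25.71 m.

25.7 m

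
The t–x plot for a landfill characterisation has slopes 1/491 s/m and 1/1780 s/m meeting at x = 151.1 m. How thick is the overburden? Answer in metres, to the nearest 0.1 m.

56.9 m

x_cross = 2h·√((V₂+V₁)/(V₂−V₁)) → h = x_cross / (2·√((V₂+V₁)/(V₂−V₁))).
√((V₂+V₁)/(V₂−V₁)) = √((1780+491)/(1780−491)) = 1.3273.
h = 151.1 / (2·1.3273) = 56.92 m.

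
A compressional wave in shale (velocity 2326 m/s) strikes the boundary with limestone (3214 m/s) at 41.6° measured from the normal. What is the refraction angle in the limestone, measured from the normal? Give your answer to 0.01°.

sin θ₁/V₁ = sin θ₂/V₂ ⇒ sin θ₂ = 3214·sin 41.6°/2326 = 3214·0.6639/2326 = 0.9174.
θ₂ = arcsin 0.9174 = 66.55° from the normal.

66.55°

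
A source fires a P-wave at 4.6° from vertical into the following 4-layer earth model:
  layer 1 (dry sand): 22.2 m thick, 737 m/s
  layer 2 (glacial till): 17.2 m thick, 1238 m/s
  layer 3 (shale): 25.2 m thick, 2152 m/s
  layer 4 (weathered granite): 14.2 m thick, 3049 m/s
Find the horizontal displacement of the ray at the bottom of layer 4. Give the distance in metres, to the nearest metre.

15 m

p = sin θ₁/V₁ = sin 4.6°/737 = 1.0882e-04 s/m is conserved through the stack.
Layer 1: θ = 4.60°; offset = 22.2·tan 4.60° = 1.786 m.
Layer 2: sin θ = p·1238 = 0.1347 → θ = 7.74°; offset = 17.2·tan 7.74° = 2.338 m.
Layer 3: sin θ = p·2152 = 0.2342 → θ = 13.54°; offset = 25.2·tan 13.54° = 6.070 m.
Layer 4: sin θ = p·3049 = 0.3318 → θ = 19.38°; offset = 14.2·tan 19.38° = 4.994 m.
Total horizontal offset = 15.189 m.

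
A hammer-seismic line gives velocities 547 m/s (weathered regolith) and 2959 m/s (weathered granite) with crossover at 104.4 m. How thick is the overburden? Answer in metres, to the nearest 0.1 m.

43.3 m

h = (x_cross/2)·√((V₂−V₁)/(V₂+V₁)).
(V₂−V₁)/(V₂+V₁) = (2959−547)/(2959+547) = 0.6880; √ = 0.8294.
h = (104.4/2)·0.8294 = 43.30 m.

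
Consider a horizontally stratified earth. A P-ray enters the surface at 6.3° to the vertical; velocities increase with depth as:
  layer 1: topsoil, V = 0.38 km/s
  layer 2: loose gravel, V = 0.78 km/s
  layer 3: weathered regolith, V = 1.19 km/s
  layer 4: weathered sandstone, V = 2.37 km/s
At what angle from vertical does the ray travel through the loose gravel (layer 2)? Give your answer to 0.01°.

Snell's law across each interface conserves sin θ / V, so sin θ_2 = V_2·sin θ₁/V₁.
sin θ_2 = 0.78 × sin 6.3° / 0.38 = 0.2252.
θ_2 = 13.02° from the vertical.

13.02°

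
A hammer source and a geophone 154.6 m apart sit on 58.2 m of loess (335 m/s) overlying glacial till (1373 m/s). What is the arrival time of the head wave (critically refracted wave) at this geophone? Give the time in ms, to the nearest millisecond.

t = x/V₂ + 2h·√(V₂²−V₁²)/(V₁V₂).
√(V₂²−V₁²) = √(1373²−335²) = 1331.5 m/s; delay term = 2·58.2·1331.5/(335·1373) = 0.33696 s.
t = 154.6/1373 + 0.33696 = 0.44956 s.

450 ms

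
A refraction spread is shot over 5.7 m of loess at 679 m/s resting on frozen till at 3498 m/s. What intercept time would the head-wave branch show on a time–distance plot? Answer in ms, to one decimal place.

tᵢ = 2h·√(V₂²−V₁²)/(V₁V₂).
√(V₂²−V₁²) = √(3498²−679²) = 3431.5 m/s.
tᵢ = 2·5.7·3431.5/(679·3498) = 0.01647 s.

16.5 ms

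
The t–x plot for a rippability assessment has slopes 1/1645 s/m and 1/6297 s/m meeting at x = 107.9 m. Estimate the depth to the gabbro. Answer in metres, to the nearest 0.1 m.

h = (x_cross/2)·√((V₂−V₁)/(V₂+V₁)).
(V₂−V₁)/(V₂+V₁) = (6297−1645)/(6297+1645) = 0.5857; √ = 0.7653.
h = (107.9/2)·0.7653 = 41.29 m.

41.3 m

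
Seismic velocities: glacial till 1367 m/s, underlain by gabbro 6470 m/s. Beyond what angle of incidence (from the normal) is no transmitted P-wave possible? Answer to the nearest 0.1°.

Critical incidence: sin θ_c = V₁/V₂ = 1367/6470 = 0.2113.
θ_c = arcsin 0.2113 = 12.20°.

12.2°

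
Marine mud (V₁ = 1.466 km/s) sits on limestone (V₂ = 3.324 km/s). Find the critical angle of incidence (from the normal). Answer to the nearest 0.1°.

At critical incidence the refracted ray runs along the interface (θ₂ = 90°), so sin θ_c = V₁/V₂.
θ_c = arcsin(1.466/3.324) = arcsin 0.4410 = 26.17°.

26.2°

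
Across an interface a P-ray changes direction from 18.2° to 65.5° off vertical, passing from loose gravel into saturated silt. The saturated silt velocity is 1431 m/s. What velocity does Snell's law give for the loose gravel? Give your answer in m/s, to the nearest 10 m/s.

Snell's law: sin 18.2°/V₁ = sin 65.5°/V₂.
V₁ = V₂·sin 18.2°/sin 65.5° = 1431 × 0.3432 = 491.18 m/s.

490 m/s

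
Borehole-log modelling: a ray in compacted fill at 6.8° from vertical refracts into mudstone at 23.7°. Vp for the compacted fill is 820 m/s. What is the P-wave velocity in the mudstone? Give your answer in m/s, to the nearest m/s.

Snell's law: sin 6.8°/V₁ = sin 23.7°/V₂.
V₂ = V₁·sin 23.7°/sin 6.8° = 820 × 3.3947 = 2783.67 m/s.

2784 m/s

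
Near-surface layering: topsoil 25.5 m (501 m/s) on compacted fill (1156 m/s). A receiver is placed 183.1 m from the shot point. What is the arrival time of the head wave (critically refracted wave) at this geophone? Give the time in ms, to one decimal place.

θ_c = arcsin(V₁/V₂) = arcsin(501/1156) = 25.68°, cos θ_c = 0.9012.
Intercept time tᵢ = 2h cos θ_c / V₁ = 2·25.5·0.9012/501 = 0.09174 s.
t = x/V₂ + tᵢ = 183.1/1156 + 0.09174 = 0.25013 s.

250.1 ms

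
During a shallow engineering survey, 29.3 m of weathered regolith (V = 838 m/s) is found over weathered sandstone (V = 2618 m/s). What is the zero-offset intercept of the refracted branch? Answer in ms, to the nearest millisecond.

66 ms

θ_c = arcsin(V₁/V₂) = arcsin(838/2618) = 18.67°; cos θ_c = 0.9474.
tᵢ = 2h·cos θ_c / V₁ = 2·29.3·0.9474 / 838 = 0.06625 s.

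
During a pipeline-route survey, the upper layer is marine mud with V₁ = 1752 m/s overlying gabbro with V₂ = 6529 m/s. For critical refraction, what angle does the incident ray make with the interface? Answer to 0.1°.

At critical incidence the refracted ray runs along the interface (θ₂ = 90°), so sin θ_c = V₁/V₂.
θ_c = arcsin(1752/6529) = arcsin 0.2683 = 15.57°.
Measured from the interface: 90° − 15.57° = 74.43°.

74.4°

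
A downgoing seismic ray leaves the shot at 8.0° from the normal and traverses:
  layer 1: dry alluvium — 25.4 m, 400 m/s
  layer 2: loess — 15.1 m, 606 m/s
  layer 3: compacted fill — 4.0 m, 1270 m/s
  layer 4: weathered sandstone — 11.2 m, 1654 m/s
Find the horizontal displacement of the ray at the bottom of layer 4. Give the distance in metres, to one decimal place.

16.7 m

Apply Snell's law at each interface; in layer i the horizontal offset is hᵢ·tan θᵢ.
Layer 1: θ = 8.00°; offset = 25.4·tan 8.00° = 3.570 m.
Layer 2: sin θ = 606·sin 8.0°/400 = 0.2108, θ = 12.17°; offset = 15.1·tan 12.17° = 3.257 m.
Layer 3: sin θ = 1270·sin 8.0°/400 = 0.4419, θ = 26.22°; offset = 4.0·tan 26.22° = 1.970 m.
Layer 4: sin θ = 1654·sin 8.0°/400 = 0.5755, θ = 35.13°; offset = 11.2·tan 35.13° = 7.881 m.
Σ offsets = 16.678 m.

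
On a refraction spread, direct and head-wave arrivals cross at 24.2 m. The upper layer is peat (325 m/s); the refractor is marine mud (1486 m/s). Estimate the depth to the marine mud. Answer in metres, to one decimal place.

x_cross = 2h·√((V₂+V₁)/(V₂−V₁)) → h = x_cross / (2·√((V₂+V₁)/(V₂−V₁))).
√((V₂+V₁)/(V₂−V₁)) = √((1486+325)/(1486−325)) = 1.2489.
h = 24.2 / (2·1.2489) = 9.69 m.

9.7 m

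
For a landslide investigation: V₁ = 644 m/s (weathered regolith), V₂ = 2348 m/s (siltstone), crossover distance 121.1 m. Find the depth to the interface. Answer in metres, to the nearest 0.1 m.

45.7 m

h = (x_cross/2)·√((V₂−V₁)/(V₂+V₁)).
(V₂−V₁)/(V₂+V₁) = (2348−644)/(2348+644) = 0.5695; √ = 0.7547.
h = (121.1/2)·0.7547 = 45.69 m.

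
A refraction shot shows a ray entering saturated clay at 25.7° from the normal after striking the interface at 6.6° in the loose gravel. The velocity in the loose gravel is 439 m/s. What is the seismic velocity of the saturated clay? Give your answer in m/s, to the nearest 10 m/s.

1660 m/s

sin 6.6° = 0.1149; sin 25.7° = 0.4337.
V₂ = V₁·(sin θ₂/sin θ₁) = 439·(0.4337/0.1149) = 1656.35 m/s.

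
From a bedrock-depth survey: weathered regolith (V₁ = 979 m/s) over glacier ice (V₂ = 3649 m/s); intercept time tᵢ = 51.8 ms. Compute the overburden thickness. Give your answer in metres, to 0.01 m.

26.32 m

h = tᵢ·V₁·V₂ / (2·√(V₂²−V₁²)).
√(V₂²−V₁²) = √(3649² − 979²) = 3515.2 m/s.
h = 0.0518 s × 979 × 3649 / (2 × 3515.2) = 26.32 m.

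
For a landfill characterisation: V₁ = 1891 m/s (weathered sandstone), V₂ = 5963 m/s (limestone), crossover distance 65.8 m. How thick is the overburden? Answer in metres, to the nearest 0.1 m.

23.7 m

x_cross = 2h·√((V₂+V₁)/(V₂−V₁)) → h = x_cross / (2·√((V₂+V₁)/(V₂−V₁))).
√((V₂+V₁)/(V₂−V₁)) = √((5963+1891)/(5963−1891)) = 1.3888.
h = 65.8 / (2·1.3888) = 23.69 m.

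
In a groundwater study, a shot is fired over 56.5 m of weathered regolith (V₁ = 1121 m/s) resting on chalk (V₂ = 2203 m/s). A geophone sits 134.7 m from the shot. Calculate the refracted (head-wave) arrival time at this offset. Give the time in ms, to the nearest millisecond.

θ_c = arcsin(V₁/V₂) = arcsin(1121/2203) = 30.59°, cos θ_c = 0.8609.
Intercept time tᵢ = 2h cos θ_c / V₁ = 2·56.5·0.8609/1121 = 0.08678 s.
t = x/V₂ + tᵢ = 134.7/2203 + 0.08678 = 0.14792 s.

148 ms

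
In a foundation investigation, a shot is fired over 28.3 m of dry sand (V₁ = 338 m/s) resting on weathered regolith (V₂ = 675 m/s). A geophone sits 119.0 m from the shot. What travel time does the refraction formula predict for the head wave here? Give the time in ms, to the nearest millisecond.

321 ms

t = x/V₂ + 2h·√(V₂²−V₁²)/(V₁V₂).
√(V₂²−V₁²) = √(675²−338²) = 584.3 m/s; delay term = 2·28.3·584.3/(338·675) = 0.14495 s.
t = 119.0/675 + 0.14495 = 0.32125 s.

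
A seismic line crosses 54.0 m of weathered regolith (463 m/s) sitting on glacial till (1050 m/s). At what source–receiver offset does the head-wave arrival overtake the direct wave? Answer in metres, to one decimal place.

173.4 m

x_cross = 2h·√((V₂+V₁)/(V₂−V₁)).
(V₂+V₁)/(V₂−V₁) = (1050+463)/(1050−463) = 2.5775; √ = 1.6055.
x_cross = 2·54.0·1.6055 = 173.39 m.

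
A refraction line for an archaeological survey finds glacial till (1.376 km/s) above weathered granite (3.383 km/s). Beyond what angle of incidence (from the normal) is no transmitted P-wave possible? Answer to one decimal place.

Critical incidence: sin θ_c = V₁/V₂ = 1.376/3.383 = 0.4067.
θ_c = arcsin 0.4067 = 24.00°.

24.0°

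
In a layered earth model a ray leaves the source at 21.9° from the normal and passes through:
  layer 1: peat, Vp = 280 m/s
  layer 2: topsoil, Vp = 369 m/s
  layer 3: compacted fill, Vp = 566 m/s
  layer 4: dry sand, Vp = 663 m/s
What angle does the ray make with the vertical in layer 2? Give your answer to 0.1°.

Snell's law across each interface conserves sin θ / V, so sin θ_2 = V_2·sin θ₁/V₁.
sin θ_2 = 369 × sin 21.9° / 280 = 0.4915.
θ_2 = arcsin 0.4915 = 29.44°.

29.4°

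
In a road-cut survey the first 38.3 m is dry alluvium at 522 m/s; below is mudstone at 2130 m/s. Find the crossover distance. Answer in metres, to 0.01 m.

θ_c = arcsin(522/2130) = 14.19°, so cos θ_c = 0.9695 and tᵢ = 2h cos θ_c/V₁ = 0.1423 s.
At crossover x/V₁ = x/V₂ + tᵢ ⇒ x = tᵢ/(1/V₁ − 1/V₂) = 0.14227/(1.9157e-03 − 4.6948e-04) = 98.37 m.

98.37 m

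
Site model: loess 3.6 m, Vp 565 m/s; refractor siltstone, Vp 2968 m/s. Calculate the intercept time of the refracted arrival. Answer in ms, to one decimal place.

θ_c = arcsin(V₁/V₂) = arcsin(565/2968) = 10.97°; cos θ_c = 0.9817.
tᵢ = 2h·cos θ_c / V₁ = 2·3.6·0.9817 / 565 = 0.01251 s.

12.5 ms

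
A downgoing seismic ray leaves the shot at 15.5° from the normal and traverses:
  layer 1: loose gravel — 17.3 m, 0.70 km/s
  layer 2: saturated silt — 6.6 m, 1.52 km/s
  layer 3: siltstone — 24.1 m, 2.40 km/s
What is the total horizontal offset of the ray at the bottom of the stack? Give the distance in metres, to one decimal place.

64.6 m

Ray parameter p = sin 15.5° / 0.70 km/s = 3.8177e-01 s/km.
Layer 1: θ = 15.50°; offset = 17.3·tan 15.50° = 4.798 m.
Layer 2: sin θ = p·1.52 = 0.5803 → θ = 35.47°; offset = 6.6·tan 35.47° = 4.703 m.
Layer 3: sin θ = p·2.40 = 0.9162 → θ = 66.38°; offset = 24.1·tan 66.38° = 55.119 m.
Σ offsets = 64.619 m.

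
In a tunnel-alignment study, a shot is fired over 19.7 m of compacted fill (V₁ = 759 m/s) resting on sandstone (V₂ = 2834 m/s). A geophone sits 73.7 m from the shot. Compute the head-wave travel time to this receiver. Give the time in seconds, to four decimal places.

0.0760 s

θ_c = arcsin(V₁/V₂) = arcsin(759/2834) = 15.53°, cos θ_c = 0.9635.
Intercept time tᵢ = 2h cos θ_c / V₁ = 2·19.7·0.9635/759 = 0.05001 s.
t = x/V₂ + tᵢ = 73.7/2834 + 0.05001 = 0.07602 s.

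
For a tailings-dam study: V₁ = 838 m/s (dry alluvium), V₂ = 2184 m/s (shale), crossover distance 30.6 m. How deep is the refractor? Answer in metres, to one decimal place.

h = (x_cross/2)·√((V₂−V₁)/(V₂+V₁)).
(V₂−V₁)/(V₂+V₁) = (2184−838)/(2184+838) = 0.4454; √ = 0.6674.
h = (30.6/2)·0.6674 = 10.21 m.

10.2 m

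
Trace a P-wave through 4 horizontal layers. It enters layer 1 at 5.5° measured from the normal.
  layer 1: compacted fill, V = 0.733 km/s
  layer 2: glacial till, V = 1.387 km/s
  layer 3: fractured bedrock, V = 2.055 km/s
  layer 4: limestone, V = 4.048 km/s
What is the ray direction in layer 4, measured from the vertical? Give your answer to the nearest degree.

32°

Ray parameter p = sin 5.5° / 0.733 = 1.3076e-01 s/km.
sin θ_4 = p·V_4 = 1.3076e-01 × 4.048 = 0.5293.
θ_4 = 31.96° from the vertical.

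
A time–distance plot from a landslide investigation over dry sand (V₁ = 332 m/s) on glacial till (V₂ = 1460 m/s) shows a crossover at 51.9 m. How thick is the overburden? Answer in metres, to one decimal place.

20.6 m

x_cross = 2h·√((V₂+V₁)/(V₂−V₁)) → h = x_cross / (2·√((V₂+V₁)/(V₂−V₁))).
√((V₂+V₁)/(V₂−V₁)) = √((1460+332)/(1460−332)) = 1.2604.
h = 51.9 / (2·1.2604) = 20.59 m.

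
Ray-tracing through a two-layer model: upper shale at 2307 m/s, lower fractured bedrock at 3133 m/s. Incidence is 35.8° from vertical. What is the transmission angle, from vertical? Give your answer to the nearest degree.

53°

sin θ₁/V₁ = sin θ₂/V₂ ⇒ sin θ₂ = 3133·sin 35.8°/2307 = 3133·0.5850/2307 = 0.7944.
θ₂ = arcsin 0.7944 = 52.60° from the normal.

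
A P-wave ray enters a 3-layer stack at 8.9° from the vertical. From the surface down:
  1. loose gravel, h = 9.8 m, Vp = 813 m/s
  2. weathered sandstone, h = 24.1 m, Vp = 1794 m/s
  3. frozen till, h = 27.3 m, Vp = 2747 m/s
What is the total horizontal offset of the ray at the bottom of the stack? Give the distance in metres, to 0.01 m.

27.03 m

p = sin θ₁/V₁ = sin 8.9°/813 = 1.9030e-04 s/m is conserved through the stack.
Layer 1: θ = 8.90°; offset = 9.8·tan 8.90° = 1.5346 m.
Layer 2: sin θ = p·1794 = 0.3414 → θ = 19.96°; offset = 24.1·tan 19.96° = 8.7534 m.
Layer 3: sin θ = p·2747 = 0.5227 → θ = 31.52°; offset = 27.3·tan 31.52° = 16.7402 m.
Σ offsets = 27.0282 m.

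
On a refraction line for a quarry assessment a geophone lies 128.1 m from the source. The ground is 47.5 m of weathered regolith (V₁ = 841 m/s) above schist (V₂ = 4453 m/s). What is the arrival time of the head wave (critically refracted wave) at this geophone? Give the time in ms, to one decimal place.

θ_c = arcsin(V₁/V₂) = arcsin(841/4453) = 10.89°, cos θ_c = 0.9820.
Intercept time tᵢ = 2h cos θ_c / V₁ = 2·47.5·0.9820/841 = 0.11093 s.
t = x/V₂ + tᵢ = 128.1/4453 + 0.11093 = 0.13970 s.

139.7 ms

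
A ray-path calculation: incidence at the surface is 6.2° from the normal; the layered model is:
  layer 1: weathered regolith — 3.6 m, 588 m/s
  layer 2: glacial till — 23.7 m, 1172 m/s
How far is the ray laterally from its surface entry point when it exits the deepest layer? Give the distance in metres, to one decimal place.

5.6 m

p = sin θ₁/V₁ = sin 6.2°/588 = 1.8367e-04 s/m is conserved through the stack.
Layer 1: θ = 6.20°; offset = 3.6·tan 6.20° = 0.391 m.
Layer 2: sin θ = p·1172 = 0.2153 → θ = 12.43°; offset = 23.7·tan 12.43° = 5.224 m.
Summing the layer offsets gives 5.615 m.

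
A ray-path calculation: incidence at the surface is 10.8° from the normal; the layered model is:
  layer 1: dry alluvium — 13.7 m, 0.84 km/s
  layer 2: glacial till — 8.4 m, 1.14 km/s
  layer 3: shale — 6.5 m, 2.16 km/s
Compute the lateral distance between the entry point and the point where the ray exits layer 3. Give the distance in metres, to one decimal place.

p = sin θ₁/V₁ = sin 10.8°/0.84 = 2.2307e-01 s/km is conserved through the stack.
Layer 1: θ = 10.80°; offset = 13.7·tan 10.80° = 2.613 m.
Layer 2: sin θ = p·1.14 = 0.2543 → θ = 14.73°; offset = 8.4·tan 14.73° = 2.209 m.
Layer 3: sin θ = p·2.16 = 0.4818 → θ = 28.81°; offset = 6.5·tan 28.81° = 3.574 m.
Σ offsets = 8.396 m.

8.4 m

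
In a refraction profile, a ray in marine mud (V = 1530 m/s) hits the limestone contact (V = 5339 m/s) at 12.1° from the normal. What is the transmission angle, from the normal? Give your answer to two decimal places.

sin θ₁/V₁ = sin θ₂/V₂ ⇒ sin θ₂ = 5339·sin 12.1°/1530 = 5339·0.2096/1530 = 0.7315.
θ₂ = arcsin 0.7315 = 47.01° from the normal.

47.01°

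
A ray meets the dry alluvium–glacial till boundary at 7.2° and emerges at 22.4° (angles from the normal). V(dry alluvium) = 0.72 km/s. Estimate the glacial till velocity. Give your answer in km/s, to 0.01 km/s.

2.19 km/s

Snell's law: sin 7.2°/V₁ = sin 22.4°/V₂.
V₂ = V₁·sin 22.4°/sin 7.2° = 0.72 × 3.0405 = 2.19 km/s.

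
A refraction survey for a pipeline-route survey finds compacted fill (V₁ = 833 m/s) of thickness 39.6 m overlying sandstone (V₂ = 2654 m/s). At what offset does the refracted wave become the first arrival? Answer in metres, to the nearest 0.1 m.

θ_c = arcsin(833/2654) = 18.29°, so cos θ_c = 0.9495 and tᵢ = 2h cos θ_c/V₁ = 0.0903 s.
At crossover x/V₁ = x/V₂ + tᵢ ⇒ x = tᵢ/(1/V₁ − 1/V₂) = 0.09027/(1.2005e-03 − 3.7679e-04) = 109.60 m.

109.6 m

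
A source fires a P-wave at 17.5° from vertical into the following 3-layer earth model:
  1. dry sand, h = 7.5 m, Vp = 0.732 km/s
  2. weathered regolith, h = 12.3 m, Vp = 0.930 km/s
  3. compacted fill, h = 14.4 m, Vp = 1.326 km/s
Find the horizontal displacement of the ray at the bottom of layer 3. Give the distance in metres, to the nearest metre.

p = sin θ₁/V₁ = sin 17.5°/0.732 = 4.1080e-01 s/km is conserved through the stack.
Layer 1: θ = 17.50°; offset = 7.5·tan 17.50° = 2.365 m.
Layer 2: sin θ = p·0.930 = 0.3820 → θ = 22.46°; offset = 12.3·tan 22.46° = 5.085 m.
Layer 3: sin θ = p·1.326 = 0.5447 → θ = 33.01°; offset = 14.4·tan 33.01° = 9.353 m.
Total horizontal offset = 16.803 m.

17 m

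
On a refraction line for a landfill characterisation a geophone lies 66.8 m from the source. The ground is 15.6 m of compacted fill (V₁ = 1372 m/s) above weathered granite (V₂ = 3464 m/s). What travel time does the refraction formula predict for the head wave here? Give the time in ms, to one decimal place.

t = x/V₂ + 2h·√(V₂²−V₁²)/(V₁V₂).
√(V₂²−V₁²) = √(3464²−1372²) = 3180.7 m/s; delay term = 2·15.6·3180.7/(1372·3464) = 0.02088 s.
t = 66.8/3464 + 0.02088 = 0.04016 s.

40.2 ms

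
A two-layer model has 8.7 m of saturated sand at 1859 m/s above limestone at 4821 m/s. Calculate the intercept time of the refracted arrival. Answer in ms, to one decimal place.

8.6 ms

tᵢ = 2h·√(V₂²−V₁²)/(V₁V₂).
√(V₂²−V₁²) = √(4821²−1859²) = 4448.2 m/s.
tᵢ = 2·8.7·4448.2/(1859·4821) = 0.00864 s.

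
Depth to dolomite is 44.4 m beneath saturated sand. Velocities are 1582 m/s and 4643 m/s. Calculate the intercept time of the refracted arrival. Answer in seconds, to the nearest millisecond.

θ_c = arcsin(V₁/V₂) = arcsin(1582/4643) = 19.92°; cos θ_c = 0.9402.
tᵢ = 2h·cos θ_c / V₁ = 2·44.4·0.9402 / 1582 = 0.05277 s.

0.053 s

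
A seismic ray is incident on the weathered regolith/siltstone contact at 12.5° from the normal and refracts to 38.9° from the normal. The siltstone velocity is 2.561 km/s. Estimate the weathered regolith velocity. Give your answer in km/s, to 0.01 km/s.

sin 12.5° = 0.2164; sin 38.9° = 0.6280.
V₁ = V₂·(sin θ₁/sin θ₂) = 2.561·(0.2164/0.6280) = 0.88 km/s.

0.88 km/s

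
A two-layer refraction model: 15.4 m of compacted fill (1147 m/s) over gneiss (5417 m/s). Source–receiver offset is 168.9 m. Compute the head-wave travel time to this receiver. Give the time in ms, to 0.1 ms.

θ_c = arcsin(V₁/V₂) = arcsin(1147/5417) = 12.22°, cos θ_c = 0.9773.
Intercept time tᵢ = 2h cos θ_c / V₁ = 2·15.4·0.9773/1147 = 0.02624 s.
t = x/V₂ + tᵢ = 168.9/5417 + 0.02624 = 0.05742 s.

57.4 ms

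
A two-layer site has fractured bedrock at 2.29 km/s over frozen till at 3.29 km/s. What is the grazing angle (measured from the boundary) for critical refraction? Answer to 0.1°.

Critical incidence: sin θ_c = V₁/V₂ = 2.29/3.29 = 0.6960.
θ_c = arcsin 0.6960 = 44.11°.
Measured from the interface: 90° − 44.11° = 45.89°.

45.9°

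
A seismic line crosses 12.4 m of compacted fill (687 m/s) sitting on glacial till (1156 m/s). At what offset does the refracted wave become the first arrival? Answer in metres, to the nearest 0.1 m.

49.2 m

θ_c = arcsin(687/1156) = 36.46°, so cos θ_c = 0.8043 and tᵢ = 2h cos θ_c/V₁ = 0.0290 s.
At crossover x/V₁ = x/V₂ + tᵢ ⇒ x = tᵢ/(1/V₁ − 1/V₂) = 0.02903/(1.4556e-03 − 8.6505e-04) = 49.16 m.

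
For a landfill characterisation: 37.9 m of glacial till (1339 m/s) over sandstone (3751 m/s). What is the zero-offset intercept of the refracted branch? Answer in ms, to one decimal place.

θ_c = arcsin(V₁/V₂) = arcsin(1339/3751) = 20.91°; cos θ_c = 0.9341.
tᵢ = 2h·cos θ_c / V₁ = 2·37.9·0.9341 / 1339 = 0.05288 s.

52.9 ms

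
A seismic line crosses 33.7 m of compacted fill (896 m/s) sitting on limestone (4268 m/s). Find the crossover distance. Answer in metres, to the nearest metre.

θ_c = arcsin(896/4268) = 12.12°, so cos θ_c = 0.9777 and tᵢ = 2h cos θ_c/V₁ = 0.0735 s.
At crossover x/V₁ = x/V₂ + tᵢ ⇒ x = tᵢ/(1/V₁ − 1/V₂) = 0.07355/(1.1161e-03 − 2.3430e-04) = 83.41 m.

83 m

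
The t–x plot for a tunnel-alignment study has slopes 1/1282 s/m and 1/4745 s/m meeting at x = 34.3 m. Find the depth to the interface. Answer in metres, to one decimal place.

x_cross = 2h·√((V₂+V₁)/(V₂−V₁)) → h = x_cross / (2·√((V₂+V₁)/(V₂−V₁))).
√((V₂+V₁)/(V₂−V₁)) = √((4745+1282)/(4745−1282)) = 1.3192.
h = 34.3 / (2·1.3192) = 13.00 m.

13.0 m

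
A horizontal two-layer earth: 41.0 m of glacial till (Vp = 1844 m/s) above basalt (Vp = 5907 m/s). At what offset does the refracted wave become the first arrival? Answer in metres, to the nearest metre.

113 m

θ_c = arcsin(1844/5907) = 18.19°, so cos θ_c = 0.9500 and tᵢ = 2h cos θ_c/V₁ = 0.0422 s.
At crossover x/V₁ = x/V₂ + tᵢ ⇒ x = tᵢ/(1/V₁ − 1/V₂) = 0.04225/(5.4230e-04 − 1.6929e-04) = 113.26 m.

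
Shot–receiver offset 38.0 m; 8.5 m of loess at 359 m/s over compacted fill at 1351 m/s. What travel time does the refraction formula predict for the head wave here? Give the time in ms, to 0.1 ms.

t = x/V₂ + 2h·√(V₂²−V₁²)/(V₁V₂).
√(V₂²−V₁²) = √(1351²−359²) = 1302.4 m/s; delay term = 2·8.5·1302.4/(359·1351) = 0.04565 s.
t = 38.0/1351 + 0.04565 = 0.07378 s.

73.8 ms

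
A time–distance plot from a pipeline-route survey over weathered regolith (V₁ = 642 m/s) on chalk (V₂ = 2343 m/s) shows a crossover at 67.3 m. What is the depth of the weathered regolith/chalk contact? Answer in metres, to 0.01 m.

h = (x_cross/2)·√((V₂−V₁)/(V₂+V₁)).
(V₂−V₁)/(V₂+V₁) = (2343−642)/(2343+642) = 0.5698; √ = 0.7549.
h = (67.3/2)·0.7549 = 25.40 m.

25.40 m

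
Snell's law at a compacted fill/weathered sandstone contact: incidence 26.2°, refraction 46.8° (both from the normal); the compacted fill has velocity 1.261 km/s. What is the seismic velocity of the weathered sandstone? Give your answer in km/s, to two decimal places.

sin 26.2° = 0.4415; sin 46.8° = 0.7290.
V₂ = V₁·(sin θ₂/sin θ₁) = 1.261·(0.7290/0.4415) = 2.08 km/s.

2.08 km/s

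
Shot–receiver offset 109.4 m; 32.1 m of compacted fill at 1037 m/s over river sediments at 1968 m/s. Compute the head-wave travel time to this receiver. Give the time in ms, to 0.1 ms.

108.2 ms

θ_c = arcsin(V₁/V₂) = arcsin(1037/1968) = 31.80°, cos θ_c = 0.8499.
Intercept time tᵢ = 2h cos θ_c / V₁ = 2·32.1·0.8499/1037 = 0.05262 s.
t = x/V₂ + tᵢ = 109.4/1968 + 0.05262 = 0.10821 s.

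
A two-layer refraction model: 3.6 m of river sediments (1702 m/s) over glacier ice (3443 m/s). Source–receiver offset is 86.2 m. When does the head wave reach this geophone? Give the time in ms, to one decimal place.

θ_c = arcsin(V₁/V₂) = arcsin(1702/3443) = 29.63°, cos θ_c = 0.8693.
Intercept time tᵢ = 2h cos θ_c / V₁ = 2·3.6·0.8693/1702 = 0.00368 s.
t = x/V₂ + tᵢ = 86.2/3443 + 0.00368 = 0.02871 s.

28.7 ms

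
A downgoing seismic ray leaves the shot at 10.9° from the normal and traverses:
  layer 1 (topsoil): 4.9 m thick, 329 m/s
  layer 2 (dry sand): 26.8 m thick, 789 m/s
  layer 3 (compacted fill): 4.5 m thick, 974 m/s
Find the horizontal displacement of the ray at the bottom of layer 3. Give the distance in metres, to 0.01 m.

17.62 m

p = sin θ₁/V₁ = sin 10.9°/329 = 5.7476e-04 s/m is conserved through the stack.
Layer 1: θ = 10.90°; offset = 4.9·tan 10.90° = 0.9436 m.
Layer 2: sin θ = p·789 = 0.4535 → θ = 26.97°; offset = 26.8·tan 26.97° = 13.6361 m.
Layer 3: sin θ = p·974 = 0.5598 → θ = 34.04°; offset = 4.5·tan 34.04° = 3.0402 m.
Σ offsets = 17.6199 m.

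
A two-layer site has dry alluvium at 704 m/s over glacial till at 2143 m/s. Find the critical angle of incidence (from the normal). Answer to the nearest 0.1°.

19.2°

At critical incidence the refracted ray runs along the interface (θ₂ = 90°), so sin θ_c = V₁/V₂.
θ_c = arcsin(704/2143) = arcsin 0.3285 = 19.18°.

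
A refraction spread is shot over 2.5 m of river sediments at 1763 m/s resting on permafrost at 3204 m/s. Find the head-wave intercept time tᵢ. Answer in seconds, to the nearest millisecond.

0.002 s

θ_c = arcsin(V₁/V₂) = arcsin(1763/3204) = 33.38°; cos θ_c = 0.8350.
tᵢ = 2h·cos θ_c / V₁ = 2·2.5·0.8350 / 1763 = 0.00237 s.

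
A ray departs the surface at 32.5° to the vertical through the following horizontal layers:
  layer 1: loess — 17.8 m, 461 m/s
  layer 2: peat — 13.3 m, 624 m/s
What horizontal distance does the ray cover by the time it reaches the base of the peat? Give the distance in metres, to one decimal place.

Ray parameter p = sin 32.5° / 461 m/s = 1.1655e-03 s/m.
Layer 1: θ = 32.50°; offset = 17.8·tan 32.50° = 11.340 m.
Layer 2: sin θ = p·624 = 0.7273 → θ = 46.66°; offset = 13.3·tan 46.66° = 14.093 m.
Total horizontal offset = 25.433 m.

25.4 m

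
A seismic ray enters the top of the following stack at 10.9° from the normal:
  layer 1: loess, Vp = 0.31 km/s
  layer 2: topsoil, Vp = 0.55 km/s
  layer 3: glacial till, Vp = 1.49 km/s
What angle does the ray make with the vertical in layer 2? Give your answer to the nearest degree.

20°

Ray parameter p = sin 10.9° / 0.31 = 6.0999e-01 s/km.
sin θ_2 = p·V_2 = 6.0999e-01 × 0.55 = 0.3355.
θ_2 = arcsin 0.3355 = 19.60°.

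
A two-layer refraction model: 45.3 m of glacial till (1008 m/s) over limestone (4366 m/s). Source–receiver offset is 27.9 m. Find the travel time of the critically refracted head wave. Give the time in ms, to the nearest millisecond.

94 ms

t = x/V₂ + 2h·√(V₂²−V₁²)/(V₁V₂).
√(V₂²−V₁²) = √(4366²−1008²) = 4248.0 m/s; delay term = 2·45.3·4248.0/(1008·4366) = 0.08745 s.
t = 27.9/4366 + 0.08745 = 0.09384 s.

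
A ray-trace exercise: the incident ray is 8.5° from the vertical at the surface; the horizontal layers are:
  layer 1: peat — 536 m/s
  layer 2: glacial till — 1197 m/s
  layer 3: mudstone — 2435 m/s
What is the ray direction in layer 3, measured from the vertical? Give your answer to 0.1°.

Ray parameter p = sin 8.5° / 536 = 2.7576e-04 s/m.
sin θ_3 = p·V_3 = 2.7576e-04 × 2435 = 0.6715.
θ_3 = 42.18° from the vertical.

42.2°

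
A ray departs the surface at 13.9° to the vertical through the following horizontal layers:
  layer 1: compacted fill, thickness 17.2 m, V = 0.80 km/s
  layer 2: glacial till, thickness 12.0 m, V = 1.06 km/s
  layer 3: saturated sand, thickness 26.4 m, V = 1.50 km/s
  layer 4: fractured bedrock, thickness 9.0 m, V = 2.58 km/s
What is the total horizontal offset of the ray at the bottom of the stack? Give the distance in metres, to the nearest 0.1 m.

p = sin θ₁/V₁ = sin 13.9°/0.80 = 3.0029e-01 s/km is conserved through the stack.
Layer 1: θ = 13.90°; offset = 17.2·tan 13.90° = 4.257 m.
Layer 2: sin θ = p·1.06 = 0.3183 → θ = 18.56°; offset = 12.0·tan 18.56° = 4.029 m.
Layer 3: sin θ = p·1.50 = 0.4504 → θ = 26.77°; offset = 26.4·tan 26.77° = 13.319 m.
Layer 4: sin θ = p·2.58 = 0.7747 → θ = 50.78°; offset = 9.0·tan 50.78° = 11.028 m.
Summing the layer offsets gives 32.632 m.

32.6 m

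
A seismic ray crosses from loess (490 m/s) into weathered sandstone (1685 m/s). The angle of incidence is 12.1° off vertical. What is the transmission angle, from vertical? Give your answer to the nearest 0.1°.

46.1°

sin θ₁/V₁ = sin θ₂/V₂ ⇒ sin θ₂ = 1685·sin 12.1°/490 = 1685·0.2096/490 = 0.7208.
θ₂ = sin⁻¹(0.7208) = 46.12° (from vertical).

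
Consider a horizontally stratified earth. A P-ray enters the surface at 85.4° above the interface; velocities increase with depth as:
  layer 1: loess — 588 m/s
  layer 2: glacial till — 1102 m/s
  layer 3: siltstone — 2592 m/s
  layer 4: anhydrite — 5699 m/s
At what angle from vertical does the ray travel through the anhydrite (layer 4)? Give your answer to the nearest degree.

From the normal: θ₁ = 90° − 85.4° = 4.6°.
Snell's law across each interface conserves sin θ / V, so sin θ_4 = V_4·sin θ₁/V₁.
sin θ_4 = 5699 × sin 4.6° / 588 = 0.7773.
θ_4 = 51.01° from the vertical.

51°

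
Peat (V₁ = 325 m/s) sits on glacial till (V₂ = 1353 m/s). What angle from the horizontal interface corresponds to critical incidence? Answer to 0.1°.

76.1°

At critical incidence the refracted ray runs along the interface (θ₂ = 90°), so sin θ_c = V₁/V₂.
θ_c = arcsin(325/1353) = arcsin 0.2402 = 13.90°.
Measured from the interface: 90° − 13.90° = 76.10°.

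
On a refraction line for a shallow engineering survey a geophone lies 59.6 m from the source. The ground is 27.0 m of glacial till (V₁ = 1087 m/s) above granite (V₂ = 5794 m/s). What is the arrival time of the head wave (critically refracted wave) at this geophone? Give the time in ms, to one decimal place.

θ_c = arcsin(V₁/V₂) = arcsin(1087/5794) = 10.81°, cos θ_c = 0.9822.
Intercept time tᵢ = 2h cos θ_c / V₁ = 2·27.0·0.9822/1087 = 0.04880 s.
t = x/V₂ + tᵢ = 59.6/5794 + 0.04880 = 0.05908 s.

59.1 ms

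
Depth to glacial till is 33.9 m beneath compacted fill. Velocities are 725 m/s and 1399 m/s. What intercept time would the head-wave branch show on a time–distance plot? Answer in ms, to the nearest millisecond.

80 ms

θ_c = arcsin(V₁/V₂) = arcsin(725/1399) = 31.21°; cos θ_c = 0.8552.
tᵢ = 2h·cos θ_c / V₁ = 2·33.9·0.8552 / 725 = 0.07998 s.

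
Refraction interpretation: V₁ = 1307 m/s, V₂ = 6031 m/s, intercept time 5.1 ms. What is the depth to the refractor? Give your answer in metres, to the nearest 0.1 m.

h = tᵢ·V₁·V₂ / (2·√(V₂²−V₁²)).
√(V₂²−V₁²) = √(6031² − 1307²) = 5887.7 m/s.
h = 0.0051 s × 1307 × 6031 / (2 × 5887.7) = 3.41 m.

3.4 m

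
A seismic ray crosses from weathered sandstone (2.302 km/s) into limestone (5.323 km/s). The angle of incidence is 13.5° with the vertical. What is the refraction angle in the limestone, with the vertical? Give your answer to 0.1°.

32.7°

Snell's law: sin θ₂ = (V₂/V₁)·sin θ₁ = (5.323/2.302)·sin 13.5° = 0.5398.
θ₂ = sin⁻¹(0.5398) = 32.67° (from vertical).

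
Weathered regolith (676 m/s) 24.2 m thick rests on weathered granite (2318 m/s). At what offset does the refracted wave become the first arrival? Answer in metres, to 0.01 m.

65.36 m

x_cross = 2h·√((V₂+V₁)/(V₂−V₁)).
(V₂+V₁)/(V₂−V₁) = (2318+676)/(2318−676) = 1.8234; √ = 1.3503.
x_cross = 2·24.2·1.3503 = 65.36 m.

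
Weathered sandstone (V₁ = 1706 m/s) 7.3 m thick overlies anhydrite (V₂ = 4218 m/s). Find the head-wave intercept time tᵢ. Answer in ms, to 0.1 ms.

7.8 ms

θ_c = arcsin(V₁/V₂) = arcsin(1706/4218) = 23.86°; cos θ_c = 0.9146.
tᵢ = 2h·cos θ_c / V₁ = 2·7.3·0.9146 / 1706 = 0.00783 s.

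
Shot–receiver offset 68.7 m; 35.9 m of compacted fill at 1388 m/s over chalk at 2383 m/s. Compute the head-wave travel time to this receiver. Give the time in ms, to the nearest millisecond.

t = x/V₂ + 2h·√(V₂²−V₁²)/(V₁V₂).
√(V₂²−V₁²) = √(2383²−1388²) = 1937.0 m/s; delay term = 2·35.9·1937.0/(1388·2383) = 0.04205 s.
t = 68.7/2383 + 0.04205 = 0.07088 s.

71 ms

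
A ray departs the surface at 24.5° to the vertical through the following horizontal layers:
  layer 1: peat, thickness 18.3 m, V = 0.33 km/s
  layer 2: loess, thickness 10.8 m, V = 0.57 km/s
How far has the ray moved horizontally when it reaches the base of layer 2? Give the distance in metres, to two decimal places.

Apply Snell's law at each interface; in layer i the horizontal offset is hᵢ·tan θᵢ.
Layer 1: θ = 24.50°; offset = 18.3·tan 24.50° = 8.3398 m.
Layer 2: sin θ = 0.57·sin 24.5°/0.33 = 0.7163, θ = 45.75°; offset = 10.8·tan 45.75° = 11.0861 m.
Total horizontal offset = 19.4259 m.

19.43 m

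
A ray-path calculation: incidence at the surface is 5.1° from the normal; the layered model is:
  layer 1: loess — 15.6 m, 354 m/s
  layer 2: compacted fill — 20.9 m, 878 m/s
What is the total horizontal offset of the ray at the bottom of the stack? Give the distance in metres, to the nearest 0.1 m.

Ray parameter p = sin 5.1° / 354 m/s = 2.5111e-04 s/m.
Layer 1: θ = 5.10°; offset = 15.6·tan 5.10° = 1.392 m.
Layer 2: sin θ = p·878 = 0.2205 → θ = 12.74°; offset = 20.9·tan 12.74° = 4.724 m.
Σ offsets = 6.117 m.

6.1 m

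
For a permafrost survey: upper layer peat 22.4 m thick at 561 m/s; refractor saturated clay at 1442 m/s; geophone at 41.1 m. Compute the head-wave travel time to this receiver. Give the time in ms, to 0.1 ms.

102.1 ms

θ_c = arcsin(V₁/V₂) = arcsin(561/1442) = 22.89°, cos θ_c = 0.9212.
Intercept time tᵢ = 2h cos θ_c / V₁ = 2·22.4·0.9212/561 = 0.07357 s.
t = x/V₂ + tᵢ = 41.1/1442 + 0.07357 = 0.10207 s.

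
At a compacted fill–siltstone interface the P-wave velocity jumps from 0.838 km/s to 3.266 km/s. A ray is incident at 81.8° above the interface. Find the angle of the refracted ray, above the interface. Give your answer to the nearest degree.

56°

Convert to the normal: θ₁ = 90° − 81.8° = 8.2°.
sin θ₁/V₁ = sin θ₂/V₂ ⇒ sin θ₂ = 3.266·sin 8.2°/0.838 = 3.266·0.1426/0.838 = 0.5559.
θ₂ = sin⁻¹(0.5559) = 33.77° (from vertical).
From the interface: 90° − 33.77° = 56.23°.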